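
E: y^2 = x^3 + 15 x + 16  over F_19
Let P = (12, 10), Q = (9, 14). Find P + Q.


P != Q, so use the chord formula.
s = (y2 - y1) / (x2 - x1) = (4) / (16) mod 19 = 5
x3 = s^2 - x1 - x2 mod 19 = 5^2 - 12 - 9 = 4
y3 = s (x1 - x3) - y1 mod 19 = 5 * (12 - 4) - 10 = 11

P + Q = (4, 11)


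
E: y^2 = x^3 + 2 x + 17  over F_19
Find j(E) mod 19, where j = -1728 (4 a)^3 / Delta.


Delta = -16(4 a^3 + 27 b^2) mod 19 = 2
-1728 * (4 a)^3 = -1728 * (4*2)^3 mod 19 = 18
j = 18 * 2^(-1) mod 19 = 9

j = 9 (mod 19)


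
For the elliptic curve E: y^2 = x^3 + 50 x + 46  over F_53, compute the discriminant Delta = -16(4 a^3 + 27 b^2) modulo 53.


4 a^3 + 27 b^2 = 4*50^3 + 27*46^2 = 500000 + 57132 = 557132
Delta = -16 * (557132) = -8914112
Delta mod 53 = 11

Delta = 11 (mod 53)


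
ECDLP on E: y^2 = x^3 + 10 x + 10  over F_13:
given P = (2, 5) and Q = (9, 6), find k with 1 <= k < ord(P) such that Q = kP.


Enumerate multiples of P until we hit Q = (9, 6):
  1P = (2, 5)
  2P = (5, 4)
  3P = (9, 6)
Match found at i = 3.

k = 3


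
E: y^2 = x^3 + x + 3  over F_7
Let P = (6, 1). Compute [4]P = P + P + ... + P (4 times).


k = 4 = 100_2 (binary, LSB first: 001)
Double-and-add from P = (6, 1):
  bit 0 = 0: acc unchanged = O
  bit 1 = 0: acc unchanged = O
  bit 2 = 1: acc = O + (6, 1) = (6, 1)

4P = (6, 1)


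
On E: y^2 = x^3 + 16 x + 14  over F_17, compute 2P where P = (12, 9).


Doubling: s = (3 x1^2 + a) / (2 y1)
s = (3*12^2 + 16) / (2*9) mod 17 = 6
x3 = s^2 - 2 x1 mod 17 = 6^2 - 2*12 = 12
y3 = s (x1 - x3) - y1 mod 17 = 6 * (12 - 12) - 9 = 8

2P = (12, 8)


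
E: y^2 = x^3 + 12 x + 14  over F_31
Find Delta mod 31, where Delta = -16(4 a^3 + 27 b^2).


4 a^3 + 27 b^2 = 4*12^3 + 27*14^2 = 6912 + 5292 = 12204
Delta = -16 * (12204) = -195264
Delta mod 31 = 5

Delta = 5 (mod 31)


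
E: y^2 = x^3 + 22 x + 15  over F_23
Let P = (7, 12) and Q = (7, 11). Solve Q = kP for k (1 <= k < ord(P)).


Enumerate multiples of P until we hit Q = (7, 11):
  1P = (7, 12)
  2P = (4, 12)
  3P = (12, 11)
  4P = (16, 22)
  5P = (16, 1)
  6P = (12, 12)
  7P = (4, 11)
  8P = (7, 11)
Match found at i = 8.

k = 8


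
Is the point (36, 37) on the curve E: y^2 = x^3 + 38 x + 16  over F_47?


Check whether y^2 = x^3 + 38 x + 16 (mod 47) for (x, y) = (36, 37).
LHS: y^2 = 37^2 mod 47 = 6
RHS: x^3 + 38 x + 16 = 36^3 + 38*36 + 16 mod 47 = 6
LHS = RHS

Yes, on the curve


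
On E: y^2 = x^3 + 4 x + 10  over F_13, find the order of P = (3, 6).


Compute successive multiples of P until we hit O:
  1P = (3, 6)
  2P = (6, 9)
  3P = (5, 5)
  4P = (2, 0)
  5P = (5, 8)
  6P = (6, 4)
  7P = (3, 7)
  8P = O

ord(P) = 8


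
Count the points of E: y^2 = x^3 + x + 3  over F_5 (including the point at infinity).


For each x in F_5, count y with y^2 = x^3 + 1 x + 3 mod 5:
  x = 1: RHS = 0, y in [0]  -> 1 point(s)
  x = 4: RHS = 1, y in [1, 4]  -> 2 point(s)
Affine points: 3. Add the point at infinity: total = 4.

#E(F_5) = 4


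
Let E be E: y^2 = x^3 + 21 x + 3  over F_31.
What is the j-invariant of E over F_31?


Delta = -16(4 a^3 + 27 b^2) mod 31 = 3
-1728 * (4 a)^3 = -1728 * (4*21)^3 mod 31 = 27
j = 27 * 3^(-1) mod 31 = 9

j = 9 (mod 31)


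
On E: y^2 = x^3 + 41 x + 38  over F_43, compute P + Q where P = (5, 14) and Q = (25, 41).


P != Q, so use the chord formula.
s = (y2 - y1) / (x2 - x1) = (27) / (20) mod 43 = 25
x3 = s^2 - x1 - x2 mod 43 = 25^2 - 5 - 25 = 36
y3 = s (x1 - x3) - y1 mod 43 = 25 * (5 - 36) - 14 = 28

P + Q = (36, 28)


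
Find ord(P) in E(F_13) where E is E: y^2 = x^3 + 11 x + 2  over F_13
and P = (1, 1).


Compute successive multiples of P until we hit O:
  1P = (1, 1)
  2P = (8, 2)
  3P = (8, 11)
  4P = (1, 12)
  5P = O

ord(P) = 5


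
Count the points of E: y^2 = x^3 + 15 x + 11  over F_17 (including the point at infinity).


For each x in F_17, count y with y^2 = x^3 + 15 x + 11 mod 17:
  x = 2: RHS = 15, y in [7, 10]  -> 2 point(s)
  x = 3: RHS = 15, y in [7, 10]  -> 2 point(s)
  x = 4: RHS = 16, y in [4, 13]  -> 2 point(s)
  x = 7: RHS = 0, y in [0]  -> 1 point(s)
  x = 9: RHS = 8, y in [5, 12]  -> 2 point(s)
  x = 12: RHS = 15, y in [7, 10]  -> 2 point(s)
Affine points: 11. Add the point at infinity: total = 12.

#E(F_17) = 12


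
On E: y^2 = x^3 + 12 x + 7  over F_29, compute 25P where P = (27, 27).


k = 25 = 11001_2 (binary, LSB first: 10011)
Double-and-add from P = (27, 27):
  bit 0 = 1: acc = O + (27, 27) = (27, 27)
  bit 1 = 0: acc unchanged = (27, 27)
  bit 2 = 0: acc unchanged = (27, 27)
  bit 3 = 1: acc = (27, 27) + (6, 11) = (0, 6)
  bit 4 = 1: acc = (0, 6) + (12, 9) = (8, 21)

25P = (8, 21)


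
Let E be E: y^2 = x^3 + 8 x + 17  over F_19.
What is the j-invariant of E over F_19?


Delta = -16(4 a^3 + 27 b^2) mod 19 = 8
-1728 * (4 a)^3 = -1728 * (4*8)^3 mod 19 = 12
j = 12 * 8^(-1) mod 19 = 11

j = 11 (mod 19)


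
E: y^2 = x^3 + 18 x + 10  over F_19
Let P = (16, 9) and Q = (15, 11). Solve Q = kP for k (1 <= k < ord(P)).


Enumerate multiples of P until we hit Q = (15, 11):
  1P = (16, 9)
  2P = (17, 17)
  3P = (12, 4)
  4P = (8, 1)
  5P = (15, 11)
Match found at i = 5.

k = 5


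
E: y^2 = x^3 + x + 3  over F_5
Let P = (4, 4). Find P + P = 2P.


Doubling: s = (3 x1^2 + a) / (2 y1)
s = (3*4^2 + 1) / (2*4) mod 5 = 3
x3 = s^2 - 2 x1 mod 5 = 3^2 - 2*4 = 1
y3 = s (x1 - x3) - y1 mod 5 = 3 * (4 - 1) - 4 = 0

2P = (1, 0)


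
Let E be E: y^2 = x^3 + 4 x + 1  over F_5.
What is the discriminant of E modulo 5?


4 a^3 + 27 b^2 = 4*4^3 + 27*1^2 = 256 + 27 = 283
Delta = -16 * (283) = -4528
Delta mod 5 = 2

Delta = 2 (mod 5)


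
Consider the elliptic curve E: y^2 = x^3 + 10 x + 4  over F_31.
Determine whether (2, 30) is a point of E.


Check whether y^2 = x^3 + 10 x + 4 (mod 31) for (x, y) = (2, 30).
LHS: y^2 = 30^2 mod 31 = 1
RHS: x^3 + 10 x + 4 = 2^3 + 10*2 + 4 mod 31 = 1
LHS = RHS

Yes, on the curve


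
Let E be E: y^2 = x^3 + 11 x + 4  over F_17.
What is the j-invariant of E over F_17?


Delta = -16(4 a^3 + 27 b^2) mod 17 = 10
-1728 * (4 a)^3 = -1728 * (4*11)^3 mod 17 = 16
j = 16 * 10^(-1) mod 17 = 5

j = 5 (mod 17)


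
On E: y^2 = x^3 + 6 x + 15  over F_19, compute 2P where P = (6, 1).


k = 2 = 10_2 (binary, LSB first: 01)
Double-and-add from P = (6, 1):
  bit 0 = 0: acc unchanged = O
  bit 1 = 1: acc = O + (7, 18) = (7, 18)

2P = (7, 18)


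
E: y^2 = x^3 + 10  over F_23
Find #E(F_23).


For each x in F_23, count y with y^2 = x^3 + 0 x + 10 mod 23:
  x = 2: RHS = 18, y in [8, 15]  -> 2 point(s)
  x = 7: RHS = 8, y in [10, 13]  -> 2 point(s)
  x = 8: RHS = 16, y in [4, 19]  -> 2 point(s)
  x = 9: RHS = 3, y in [7, 16]  -> 2 point(s)
  x = 12: RHS = 13, y in [6, 17]  -> 2 point(s)
  x = 15: RHS = 4, y in [2, 21]  -> 2 point(s)
  x = 16: RHS = 12, y in [9, 14]  -> 2 point(s)
  x = 17: RHS = 1, y in [1, 22]  -> 2 point(s)
  x = 18: RHS = 0, y in [0]  -> 1 point(s)
  x = 20: RHS = 6, y in [11, 12]  -> 2 point(s)
  x = 21: RHS = 2, y in [5, 18]  -> 2 point(s)
  x = 22: RHS = 9, y in [3, 20]  -> 2 point(s)
Affine points: 23. Add the point at infinity: total = 24.

#E(F_23) = 24


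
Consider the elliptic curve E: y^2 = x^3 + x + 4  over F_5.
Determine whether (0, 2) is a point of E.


Check whether y^2 = x^3 + 1 x + 4 (mod 5) for (x, y) = (0, 2).
LHS: y^2 = 2^2 mod 5 = 4
RHS: x^3 + 1 x + 4 = 0^3 + 1*0 + 4 mod 5 = 4
LHS = RHS

Yes, on the curve


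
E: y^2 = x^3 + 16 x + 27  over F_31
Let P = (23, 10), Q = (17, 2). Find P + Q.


P != Q, so use the chord formula.
s = (y2 - y1) / (x2 - x1) = (23) / (25) mod 31 = 22
x3 = s^2 - x1 - x2 mod 31 = 22^2 - 23 - 17 = 10
y3 = s (x1 - x3) - y1 mod 31 = 22 * (23 - 10) - 10 = 28

P + Q = (10, 28)


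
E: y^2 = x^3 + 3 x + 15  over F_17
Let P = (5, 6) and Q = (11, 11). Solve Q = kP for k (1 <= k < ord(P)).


Enumerate multiples of P until we hit Q = (11, 11):
  1P = (5, 6)
  2P = (11, 6)
  3P = (1, 11)
  4P = (3, 0)
  5P = (1, 6)
  6P = (11, 11)
Match found at i = 6.

k = 6


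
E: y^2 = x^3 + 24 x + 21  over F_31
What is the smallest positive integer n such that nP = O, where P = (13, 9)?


Compute successive multiples of P until we hit O:
  1P = (13, 9)
  2P = (15, 25)
  3P = (5, 24)
  4P = (17, 14)
  5P = (20, 21)
  6P = (6, 3)
  7P = (14, 30)
  8P = (11, 2)
  ... (continuing to 27P)
  27P = O

ord(P) = 27


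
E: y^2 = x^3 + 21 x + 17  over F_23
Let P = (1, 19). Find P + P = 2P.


Doubling: s = (3 x1^2 + a) / (2 y1)
s = (3*1^2 + 21) / (2*19) mod 23 = 20
x3 = s^2 - 2 x1 mod 23 = 20^2 - 2*1 = 7
y3 = s (x1 - x3) - y1 mod 23 = 20 * (1 - 7) - 19 = 22

2P = (7, 22)


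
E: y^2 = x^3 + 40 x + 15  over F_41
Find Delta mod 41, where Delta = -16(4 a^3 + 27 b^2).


4 a^3 + 27 b^2 = 4*40^3 + 27*15^2 = 256000 + 6075 = 262075
Delta = -16 * (262075) = -4193200
Delta mod 41 = 34

Delta = 34 (mod 41)


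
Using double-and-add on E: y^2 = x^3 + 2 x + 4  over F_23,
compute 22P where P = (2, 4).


k = 22 = 10110_2 (binary, LSB first: 01101)
Double-and-add from P = (2, 4):
  bit 0 = 0: acc unchanged = O
  bit 1 = 1: acc = O + (12, 13) = (12, 13)
  bit 2 = 1: acc = (12, 13) + (0, 21) = (14, 19)
  bit 3 = 0: acc unchanged = (14, 19)
  bit 4 = 1: acc = (14, 19) + (17, 12) = (0, 2)

22P = (0, 2)


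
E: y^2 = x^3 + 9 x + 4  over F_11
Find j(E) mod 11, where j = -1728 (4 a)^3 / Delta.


Delta = -16(4 a^3 + 27 b^2) mod 11 = 2
-1728 * (4 a)^3 = -1728 * (4*9)^3 mod 11 = 6
j = 6 * 2^(-1) mod 11 = 3

j = 3 (mod 11)


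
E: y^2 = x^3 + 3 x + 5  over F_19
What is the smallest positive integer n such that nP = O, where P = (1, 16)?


Compute successive multiples of P until we hit O:
  1P = (1, 16)
  2P = (18, 1)
  3P = (4, 9)
  4P = (11, 1)
  5P = (14, 13)
  6P = (9, 18)
  7P = (15, 9)
  8P = (8, 16)
  ... (continuing to 26P)
  26P = O

ord(P) = 26


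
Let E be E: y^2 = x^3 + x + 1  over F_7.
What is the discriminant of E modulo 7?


4 a^3 + 27 b^2 = 4*1^3 + 27*1^2 = 4 + 27 = 31
Delta = -16 * (31) = -496
Delta mod 7 = 1

Delta = 1 (mod 7)


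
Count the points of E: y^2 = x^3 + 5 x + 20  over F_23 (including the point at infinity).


For each x in F_23, count y with y^2 = x^3 + 5 x + 20 mod 23:
  x = 1: RHS = 3, y in [7, 16]  -> 2 point(s)
  x = 3: RHS = 16, y in [4, 19]  -> 2 point(s)
  x = 4: RHS = 12, y in [9, 14]  -> 2 point(s)
  x = 5: RHS = 9, y in [3, 20]  -> 2 point(s)
  x = 6: RHS = 13, y in [6, 17]  -> 2 point(s)
  x = 9: RHS = 12, y in [9, 14]  -> 2 point(s)
  x = 10: RHS = 12, y in [9, 14]  -> 2 point(s)
  x = 11: RHS = 3, y in [7, 16]  -> 2 point(s)
  x = 17: RHS = 4, y in [2, 21]  -> 2 point(s)
  x = 18: RHS = 8, y in [10, 13]  -> 2 point(s)
  x = 20: RHS = 1, y in [1, 22]  -> 2 point(s)
  x = 21: RHS = 2, y in [5, 18]  -> 2 point(s)
Affine points: 24. Add the point at infinity: total = 25.

#E(F_23) = 25


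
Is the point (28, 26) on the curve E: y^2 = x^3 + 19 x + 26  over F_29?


Check whether y^2 = x^3 + 19 x + 26 (mod 29) for (x, y) = (28, 26).
LHS: y^2 = 26^2 mod 29 = 9
RHS: x^3 + 19 x + 26 = 28^3 + 19*28 + 26 mod 29 = 6
LHS != RHS

No, not on the curve


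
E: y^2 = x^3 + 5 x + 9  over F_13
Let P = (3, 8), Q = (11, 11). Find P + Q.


P != Q, so use the chord formula.
s = (y2 - y1) / (x2 - x1) = (3) / (8) mod 13 = 2
x3 = s^2 - x1 - x2 mod 13 = 2^2 - 3 - 11 = 3
y3 = s (x1 - x3) - y1 mod 13 = 2 * (3 - 3) - 8 = 5

P + Q = (3, 5)


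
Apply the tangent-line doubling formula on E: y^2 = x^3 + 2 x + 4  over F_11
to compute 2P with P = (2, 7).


Doubling: s = (3 x1^2 + a) / (2 y1)
s = (3*2^2 + 2) / (2*7) mod 11 = 1
x3 = s^2 - 2 x1 mod 11 = 1^2 - 2*2 = 8
y3 = s (x1 - x3) - y1 mod 11 = 1 * (2 - 8) - 7 = 9

2P = (8, 9)


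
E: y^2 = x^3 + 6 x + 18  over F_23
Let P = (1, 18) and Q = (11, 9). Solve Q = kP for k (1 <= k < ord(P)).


Enumerate multiples of P until we hit Q = (11, 9):
  1P = (1, 18)
  2P = (11, 14)
  3P = (13, 19)
  4P = (13, 4)
  5P = (11, 9)
Match found at i = 5.

k = 5


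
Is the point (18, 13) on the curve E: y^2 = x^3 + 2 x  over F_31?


Check whether y^2 = x^3 + 2 x + 0 (mod 31) for (x, y) = (18, 13).
LHS: y^2 = 13^2 mod 31 = 14
RHS: x^3 + 2 x + 0 = 18^3 + 2*18 + 0 mod 31 = 9
LHS != RHS

No, not on the curve


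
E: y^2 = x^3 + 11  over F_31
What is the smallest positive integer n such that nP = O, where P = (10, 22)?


Compute successive multiples of P until we hit O:
  1P = (10, 22)
  2P = (27, 3)
  3P = (27, 28)
  4P = (10, 9)
  5P = O

ord(P) = 5


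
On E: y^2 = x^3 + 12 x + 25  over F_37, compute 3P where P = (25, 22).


k = 3 = 11_2 (binary, LSB first: 11)
Double-and-add from P = (25, 22):
  bit 0 = 1: acc = O + (25, 22) = (25, 22)
  bit 1 = 1: acc = (25, 22) + (24, 15) = (0, 5)

3P = (0, 5)


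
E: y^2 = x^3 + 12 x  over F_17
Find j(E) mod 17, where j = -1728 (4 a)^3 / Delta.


Delta = -16(4 a^3 + 27 b^2) mod 17 = 10
-1728 * (4 a)^3 = -1728 * (4*12)^3 mod 17 = 8
j = 8 * 10^(-1) mod 17 = 11

j = 11 (mod 17)


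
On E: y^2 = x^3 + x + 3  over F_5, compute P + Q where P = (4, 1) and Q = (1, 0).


P != Q, so use the chord formula.
s = (y2 - y1) / (x2 - x1) = (4) / (2) mod 5 = 2
x3 = s^2 - x1 - x2 mod 5 = 2^2 - 4 - 1 = 4
y3 = s (x1 - x3) - y1 mod 5 = 2 * (4 - 4) - 1 = 4

P + Q = (4, 4)


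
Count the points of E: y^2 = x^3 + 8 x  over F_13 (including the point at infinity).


For each x in F_13, count y with y^2 = x^3 + 8 x + 0 mod 13:
  x = 0: RHS = 0, y in [0]  -> 1 point(s)
  x = 1: RHS = 9, y in [3, 10]  -> 2 point(s)
  x = 3: RHS = 12, y in [5, 8]  -> 2 point(s)
  x = 5: RHS = 9, y in [3, 10]  -> 2 point(s)
  x = 6: RHS = 4, y in [2, 11]  -> 2 point(s)
  x = 7: RHS = 9, y in [3, 10]  -> 2 point(s)
  x = 8: RHS = 4, y in [2, 11]  -> 2 point(s)
  x = 10: RHS = 1, y in [1, 12]  -> 2 point(s)
  x = 12: RHS = 4, y in [2, 11]  -> 2 point(s)
Affine points: 17. Add the point at infinity: total = 18.

#E(F_13) = 18


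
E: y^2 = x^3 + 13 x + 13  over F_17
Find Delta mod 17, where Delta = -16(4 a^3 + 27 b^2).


4 a^3 + 27 b^2 = 4*13^3 + 27*13^2 = 8788 + 4563 = 13351
Delta = -16 * (13351) = -213616
Delta mod 17 = 6

Delta = 6 (mod 17)


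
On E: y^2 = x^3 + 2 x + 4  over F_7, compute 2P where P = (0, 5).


Doubling: s = (3 x1^2 + a) / (2 y1)
s = (3*0^2 + 2) / (2*5) mod 7 = 3
x3 = s^2 - 2 x1 mod 7 = 3^2 - 2*0 = 2
y3 = s (x1 - x3) - y1 mod 7 = 3 * (0 - 2) - 5 = 3

2P = (2, 3)


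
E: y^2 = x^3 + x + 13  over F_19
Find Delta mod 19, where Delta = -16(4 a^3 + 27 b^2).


4 a^3 + 27 b^2 = 4*1^3 + 27*13^2 = 4 + 4563 = 4567
Delta = -16 * (4567) = -73072
Delta mod 19 = 2

Delta = 2 (mod 19)


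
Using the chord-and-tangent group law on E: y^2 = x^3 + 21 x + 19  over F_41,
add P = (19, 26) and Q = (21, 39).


P != Q, so use the chord formula.
s = (y2 - y1) / (x2 - x1) = (13) / (2) mod 41 = 27
x3 = s^2 - x1 - x2 mod 41 = 27^2 - 19 - 21 = 33
y3 = s (x1 - x3) - y1 mod 41 = 27 * (19 - 33) - 26 = 6

P + Q = (33, 6)


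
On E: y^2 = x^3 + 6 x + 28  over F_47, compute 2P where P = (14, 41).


Doubling: s = (3 x1^2 + a) / (2 y1)
s = (3*14^2 + 6) / (2*41) mod 47 = 21
x3 = s^2 - 2 x1 mod 47 = 21^2 - 2*14 = 37
y3 = s (x1 - x3) - y1 mod 47 = 21 * (14 - 37) - 41 = 40

2P = (37, 40)


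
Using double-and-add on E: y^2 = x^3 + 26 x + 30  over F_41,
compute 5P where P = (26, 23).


k = 5 = 101_2 (binary, LSB first: 101)
Double-and-add from P = (26, 23):
  bit 0 = 1: acc = O + (26, 23) = (26, 23)
  bit 1 = 0: acc unchanged = (26, 23)
  bit 2 = 1: acc = (26, 23) + (22, 4) = (13, 8)

5P = (13, 8)


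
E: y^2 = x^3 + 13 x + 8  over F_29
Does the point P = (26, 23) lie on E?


Check whether y^2 = x^3 + 13 x + 8 (mod 29) for (x, y) = (26, 23).
LHS: y^2 = 23^2 mod 29 = 7
RHS: x^3 + 13 x + 8 = 26^3 + 13*26 + 8 mod 29 = 0
LHS != RHS

No, not on the curve


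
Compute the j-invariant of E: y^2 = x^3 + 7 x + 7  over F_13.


Delta = -16(4 a^3 + 27 b^2) mod 13 = 1
-1728 * (4 a)^3 = -1728 * (4*7)^3 mod 13 = 8
j = 8 * 1^(-1) mod 13 = 8

j = 8 (mod 13)


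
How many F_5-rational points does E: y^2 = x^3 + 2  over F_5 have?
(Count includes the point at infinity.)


For each x in F_5, count y with y^2 = x^3 + 0 x + 2 mod 5:
  x = 2: RHS = 0, y in [0]  -> 1 point(s)
  x = 3: RHS = 4, y in [2, 3]  -> 2 point(s)
  x = 4: RHS = 1, y in [1, 4]  -> 2 point(s)
Affine points: 5. Add the point at infinity: total = 6.

#E(F_5) = 6


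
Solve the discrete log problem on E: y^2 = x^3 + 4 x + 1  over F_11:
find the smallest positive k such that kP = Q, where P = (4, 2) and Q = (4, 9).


Enumerate multiples of P until we hit Q = (4, 9):
  1P = (4, 2)
  2P = (7, 3)
  3P = (5, 5)
  4P = (0, 10)
  5P = (0, 1)
  6P = (5, 6)
  7P = (7, 8)
  8P = (4, 9)
Match found at i = 8.

k = 8


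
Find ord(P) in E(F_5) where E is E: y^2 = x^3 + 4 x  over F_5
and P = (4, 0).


Compute successive multiples of P until we hit O:
  1P = (4, 0)
  2P = O

ord(P) = 2


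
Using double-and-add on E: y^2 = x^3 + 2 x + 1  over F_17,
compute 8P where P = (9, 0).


k = 8 = 1000_2 (binary, LSB first: 0001)
Double-and-add from P = (9, 0):
  bit 0 = 0: acc unchanged = O
  bit 1 = 0: acc unchanged = O
  bit 2 = 0: acc unchanged = O
  bit 3 = 1: acc = O + O = O

8P = O


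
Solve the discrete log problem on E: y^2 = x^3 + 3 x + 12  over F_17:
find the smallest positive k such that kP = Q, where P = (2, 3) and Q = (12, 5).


Enumerate multiples of P until we hit Q = (12, 5):
  1P = (2, 3)
  2P = (15, 7)
  3P = (1, 13)
  4P = (12, 12)
  5P = (5, 13)
  6P = (6, 12)
  7P = (13, 2)
  8P = (11, 4)
  9P = (8, 2)
  10P = (16, 5)
  11P = (7, 6)
  12P = (7, 11)
  13P = (16, 12)
  14P = (8, 15)
  15P = (11, 13)
  16P = (13, 15)
  17P = (6, 5)
  18P = (5, 4)
  19P = (12, 5)
Match found at i = 19.

k = 19


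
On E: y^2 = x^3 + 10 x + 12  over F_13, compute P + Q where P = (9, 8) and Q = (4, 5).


P != Q, so use the chord formula.
s = (y2 - y1) / (x2 - x1) = (10) / (8) mod 13 = 11
x3 = s^2 - x1 - x2 mod 13 = 11^2 - 9 - 4 = 4
y3 = s (x1 - x3) - y1 mod 13 = 11 * (9 - 4) - 8 = 8

P + Q = (4, 8)


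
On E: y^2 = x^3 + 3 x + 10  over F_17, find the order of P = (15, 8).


Compute successive multiples of P until we hit O:
  1P = (15, 8)
  2P = (8, 6)
  3P = (9, 1)
  4P = (9, 16)
  5P = (8, 11)
  6P = (15, 9)
  7P = O

ord(P) = 7


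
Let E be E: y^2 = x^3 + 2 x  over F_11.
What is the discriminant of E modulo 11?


4 a^3 + 27 b^2 = 4*2^3 + 27*0^2 = 32 + 0 = 32
Delta = -16 * (32) = -512
Delta mod 11 = 5

Delta = 5 (mod 11)


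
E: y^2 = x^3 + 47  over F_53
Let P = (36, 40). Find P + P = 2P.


Doubling: s = (3 x1^2 + a) / (2 y1)
s = (3*36^2 + 0) / (2*40) mod 53 = 38
x3 = s^2 - 2 x1 mod 53 = 38^2 - 2*36 = 47
y3 = s (x1 - x3) - y1 mod 53 = 38 * (36 - 47) - 40 = 19

2P = (47, 19)


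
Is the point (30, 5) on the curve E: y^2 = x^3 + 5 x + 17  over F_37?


Check whether y^2 = x^3 + 5 x + 17 (mod 37) for (x, y) = (30, 5).
LHS: y^2 = 5^2 mod 37 = 25
RHS: x^3 + 5 x + 17 = 30^3 + 5*30 + 17 mod 37 = 9
LHS != RHS

No, not on the curve


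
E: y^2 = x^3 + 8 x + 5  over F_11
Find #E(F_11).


For each x in F_11, count y with y^2 = x^3 + 8 x + 5 mod 11:
  x = 0: RHS = 5, y in [4, 7]  -> 2 point(s)
  x = 1: RHS = 3, y in [5, 6]  -> 2 point(s)
  x = 3: RHS = 1, y in [1, 10]  -> 2 point(s)
  x = 5: RHS = 5, y in [4, 7]  -> 2 point(s)
  x = 6: RHS = 5, y in [4, 7]  -> 2 point(s)
  x = 8: RHS = 9, y in [3, 8]  -> 2 point(s)
  x = 9: RHS = 3, y in [5, 6]  -> 2 point(s)
Affine points: 14. Add the point at infinity: total = 15.

#E(F_11) = 15


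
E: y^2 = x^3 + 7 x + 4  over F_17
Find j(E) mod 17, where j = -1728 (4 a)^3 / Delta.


Delta = -16(4 a^3 + 27 b^2) mod 17 = 2
-1728 * (4 a)^3 = -1728 * (4*7)^3 mod 17 = 13
j = 13 * 2^(-1) mod 17 = 15

j = 15 (mod 17)


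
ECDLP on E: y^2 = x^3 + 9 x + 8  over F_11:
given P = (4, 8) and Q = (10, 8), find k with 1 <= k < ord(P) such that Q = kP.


Enumerate multiples of P until we hit Q = (10, 8):
  1P = (4, 8)
  2P = (8, 8)
  3P = (10, 3)
  4P = (9, 9)
  5P = (2, 10)
  6P = (6, 5)
  7P = (6, 6)
  8P = (2, 1)
  9P = (9, 2)
  10P = (10, 8)
Match found at i = 10.

k = 10


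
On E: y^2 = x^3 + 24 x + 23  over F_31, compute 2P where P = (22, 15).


Doubling: s = (3 x1^2 + a) / (2 y1)
s = (3*22^2 + 24) / (2*15) mod 31 = 12
x3 = s^2 - 2 x1 mod 31 = 12^2 - 2*22 = 7
y3 = s (x1 - x3) - y1 mod 31 = 12 * (22 - 7) - 15 = 10

2P = (7, 10)


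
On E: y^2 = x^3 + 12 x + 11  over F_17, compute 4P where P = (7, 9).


k = 4 = 100_2 (binary, LSB first: 001)
Double-and-add from P = (7, 9):
  bit 0 = 0: acc unchanged = O
  bit 1 = 0: acc unchanged = O
  bit 2 = 1: acc = O + (9, 7) = (9, 7)

4P = (9, 7)


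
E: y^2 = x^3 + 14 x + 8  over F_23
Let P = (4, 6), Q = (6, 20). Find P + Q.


P != Q, so use the chord formula.
s = (y2 - y1) / (x2 - x1) = (14) / (2) mod 23 = 7
x3 = s^2 - x1 - x2 mod 23 = 7^2 - 4 - 6 = 16
y3 = s (x1 - x3) - y1 mod 23 = 7 * (4 - 16) - 6 = 2

P + Q = (16, 2)


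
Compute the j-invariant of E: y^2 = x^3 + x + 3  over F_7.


Delta = -16(4 a^3 + 27 b^2) mod 7 = 3
-1728 * (4 a)^3 = -1728 * (4*1)^3 mod 7 = 1
j = 1 * 3^(-1) mod 7 = 5

j = 5 (mod 7)


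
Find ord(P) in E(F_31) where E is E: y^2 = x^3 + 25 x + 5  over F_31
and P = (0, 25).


Compute successive multiples of P until we hit O:
  1P = (0, 25)
  2P = (8, 2)
  3P = (24, 13)
  4P = (15, 29)
  5P = (18, 26)
  6P = (2, 30)
  7P = (12, 7)
  8P = (29, 3)
  ... (continuing to 28P)
  28P = O

ord(P) = 28


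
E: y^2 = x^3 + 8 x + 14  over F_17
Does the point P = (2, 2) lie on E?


Check whether y^2 = x^3 + 8 x + 14 (mod 17) for (x, y) = (2, 2).
LHS: y^2 = 2^2 mod 17 = 4
RHS: x^3 + 8 x + 14 = 2^3 + 8*2 + 14 mod 17 = 4
LHS = RHS

Yes, on the curve


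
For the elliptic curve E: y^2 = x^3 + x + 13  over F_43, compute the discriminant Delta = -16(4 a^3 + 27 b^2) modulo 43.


4 a^3 + 27 b^2 = 4*1^3 + 27*13^2 = 4 + 4563 = 4567
Delta = -16 * (4567) = -73072
Delta mod 43 = 28

Delta = 28 (mod 43)


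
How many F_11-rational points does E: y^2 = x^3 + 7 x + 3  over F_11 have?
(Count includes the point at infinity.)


For each x in F_11, count y with y^2 = x^3 + 7 x + 3 mod 11:
  x = 0: RHS = 3, y in [5, 6]  -> 2 point(s)
  x = 1: RHS = 0, y in [0]  -> 1 point(s)
  x = 2: RHS = 3, y in [5, 6]  -> 2 point(s)
  x = 5: RHS = 9, y in [3, 8]  -> 2 point(s)
  x = 9: RHS = 3, y in [5, 6]  -> 2 point(s)
Affine points: 9. Add the point at infinity: total = 10.

#E(F_11) = 10


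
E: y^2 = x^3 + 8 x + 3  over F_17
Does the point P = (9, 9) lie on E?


Check whether y^2 = x^3 + 8 x + 3 (mod 17) for (x, y) = (9, 9).
LHS: y^2 = 9^2 mod 17 = 13
RHS: x^3 + 8 x + 3 = 9^3 + 8*9 + 3 mod 17 = 5
LHS != RHS

No, not on the curve


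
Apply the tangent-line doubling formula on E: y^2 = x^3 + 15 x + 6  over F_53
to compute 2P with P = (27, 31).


Doubling: s = (3 x1^2 + a) / (2 y1)
s = (3*27^2 + 15) / (2*31) mod 53 = 15
x3 = s^2 - 2 x1 mod 53 = 15^2 - 2*27 = 12
y3 = s (x1 - x3) - y1 mod 53 = 15 * (27 - 12) - 31 = 35

2P = (12, 35)


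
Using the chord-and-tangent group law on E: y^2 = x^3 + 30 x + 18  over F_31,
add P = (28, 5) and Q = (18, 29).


P != Q, so use the chord formula.
s = (y2 - y1) / (x2 - x1) = (24) / (21) mod 31 = 10
x3 = s^2 - x1 - x2 mod 31 = 10^2 - 28 - 18 = 23
y3 = s (x1 - x3) - y1 mod 31 = 10 * (28 - 23) - 5 = 14

P + Q = (23, 14)


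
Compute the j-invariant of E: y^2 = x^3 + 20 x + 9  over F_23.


Delta = -16(4 a^3 + 27 b^2) mod 23 = 17
-1728 * (4 a)^3 = -1728 * (4*20)^3 mod 23 = 9
j = 9 * 17^(-1) mod 23 = 10

j = 10 (mod 23)


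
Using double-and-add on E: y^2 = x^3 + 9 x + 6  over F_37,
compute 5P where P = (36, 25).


k = 5 = 101_2 (binary, LSB first: 101)
Double-and-add from P = (36, 25):
  bit 0 = 1: acc = O + (36, 25) = (36, 25)
  bit 1 = 0: acc unchanged = (36, 25)
  bit 2 = 1: acc = (36, 25) + (11, 20) = (30, 28)

5P = (30, 28)


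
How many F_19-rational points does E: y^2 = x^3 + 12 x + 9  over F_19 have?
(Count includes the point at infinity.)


For each x in F_19, count y with y^2 = x^3 + 12 x + 9 mod 19:
  x = 0: RHS = 9, y in [3, 16]  -> 2 point(s)
  x = 4: RHS = 7, y in [8, 11]  -> 2 point(s)
  x = 5: RHS = 4, y in [2, 17]  -> 2 point(s)
  x = 8: RHS = 9, y in [3, 16]  -> 2 point(s)
  x = 11: RHS = 9, y in [3, 16]  -> 2 point(s)
  x = 12: RHS = 0, y in [0]  -> 1 point(s)
  x = 13: RHS = 6, y in [5, 14]  -> 2 point(s)
  x = 15: RHS = 11, y in [7, 12]  -> 2 point(s)
Affine points: 15. Add the point at infinity: total = 16.

#E(F_19) = 16


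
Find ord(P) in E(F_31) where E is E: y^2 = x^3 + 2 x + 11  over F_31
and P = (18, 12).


Compute successive multiples of P until we hit O:
  1P = (18, 12)
  2P = (13, 23)
  3P = (16, 27)
  4P = (30, 16)
  5P = (21, 18)
  6P = (27, 1)
  7P = (25, 0)
  8P = (27, 30)
  ... (continuing to 14P)
  14P = O

ord(P) = 14


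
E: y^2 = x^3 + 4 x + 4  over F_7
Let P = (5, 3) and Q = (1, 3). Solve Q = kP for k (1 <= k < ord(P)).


Enumerate multiples of P until we hit Q = (1, 3):
  1P = (5, 3)
  2P = (1, 3)
Match found at i = 2.

k = 2


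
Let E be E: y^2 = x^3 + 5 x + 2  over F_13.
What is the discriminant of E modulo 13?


4 a^3 + 27 b^2 = 4*5^3 + 27*2^2 = 500 + 108 = 608
Delta = -16 * (608) = -9728
Delta mod 13 = 9

Delta = 9 (mod 13)


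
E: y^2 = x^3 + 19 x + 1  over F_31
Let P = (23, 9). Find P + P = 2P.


Doubling: s = (3 x1^2 + a) / (2 y1)
s = (3*23^2 + 19) / (2*9) mod 31 = 10
x3 = s^2 - 2 x1 mod 31 = 10^2 - 2*23 = 23
y3 = s (x1 - x3) - y1 mod 31 = 10 * (23 - 23) - 9 = 22

2P = (23, 22)


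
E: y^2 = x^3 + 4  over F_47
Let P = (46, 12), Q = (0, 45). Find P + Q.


P != Q, so use the chord formula.
s = (y2 - y1) / (x2 - x1) = (33) / (1) mod 47 = 33
x3 = s^2 - x1 - x2 mod 47 = 33^2 - 46 - 0 = 9
y3 = s (x1 - x3) - y1 mod 47 = 33 * (46 - 9) - 12 = 34

P + Q = (9, 34)


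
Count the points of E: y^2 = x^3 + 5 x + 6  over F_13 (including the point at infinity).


For each x in F_13, count y with y^2 = x^3 + 5 x + 6 mod 13:
  x = 1: RHS = 12, y in [5, 8]  -> 2 point(s)
  x = 3: RHS = 9, y in [3, 10]  -> 2 point(s)
  x = 4: RHS = 12, y in [5, 8]  -> 2 point(s)
  x = 5: RHS = 0, y in [0]  -> 1 point(s)
  x = 8: RHS = 12, y in [5, 8]  -> 2 point(s)
  x = 9: RHS = 0, y in [0]  -> 1 point(s)
  x = 10: RHS = 3, y in [4, 9]  -> 2 point(s)
  x = 11: RHS = 1, y in [1, 12]  -> 2 point(s)
  x = 12: RHS = 0, y in [0]  -> 1 point(s)
Affine points: 15. Add the point at infinity: total = 16.

#E(F_13) = 16


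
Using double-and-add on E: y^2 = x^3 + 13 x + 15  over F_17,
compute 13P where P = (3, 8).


k = 13 = 1101_2 (binary, LSB first: 1011)
Double-and-add from P = (3, 8):
  bit 0 = 1: acc = O + (3, 8) = (3, 8)
  bit 1 = 0: acc unchanged = (3, 8)
  bit 2 = 1: acc = (3, 8) + (16, 1) = (0, 10)
  bit 3 = 1: acc = (0, 10) + (15, 7) = (0, 7)

13P = (0, 7)


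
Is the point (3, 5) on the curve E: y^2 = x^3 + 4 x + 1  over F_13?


Check whether y^2 = x^3 + 4 x + 1 (mod 13) for (x, y) = (3, 5).
LHS: y^2 = 5^2 mod 13 = 12
RHS: x^3 + 4 x + 1 = 3^3 + 4*3 + 1 mod 13 = 1
LHS != RHS

No, not on the curve


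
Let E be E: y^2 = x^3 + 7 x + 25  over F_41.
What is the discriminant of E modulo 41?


4 a^3 + 27 b^2 = 4*7^3 + 27*25^2 = 1372 + 16875 = 18247
Delta = -16 * (18247) = -291952
Delta mod 41 = 9

Delta = 9 (mod 41)


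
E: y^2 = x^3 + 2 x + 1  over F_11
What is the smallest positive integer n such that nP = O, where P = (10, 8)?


Compute successive multiples of P until we hit O:
  1P = (10, 8)
  2P = (3, 10)
  3P = (1, 2)
  4P = (9, 0)
  5P = (1, 9)
  6P = (3, 1)
  7P = (10, 3)
  8P = O

ord(P) = 8


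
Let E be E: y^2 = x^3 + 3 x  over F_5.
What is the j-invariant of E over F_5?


Delta = -16(4 a^3 + 27 b^2) mod 5 = 2
-1728 * (4 a)^3 = -1728 * (4*3)^3 mod 5 = 1
j = 1 * 2^(-1) mod 5 = 3

j = 3 (mod 5)


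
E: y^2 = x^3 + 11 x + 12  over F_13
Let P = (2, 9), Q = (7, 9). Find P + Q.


P != Q, so use the chord formula.
s = (y2 - y1) / (x2 - x1) = (0) / (5) mod 13 = 0
x3 = s^2 - x1 - x2 mod 13 = 0^2 - 2 - 7 = 4
y3 = s (x1 - x3) - y1 mod 13 = 0 * (2 - 4) - 9 = 4

P + Q = (4, 4)


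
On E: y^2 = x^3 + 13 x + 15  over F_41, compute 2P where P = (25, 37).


k = 2 = 10_2 (binary, LSB first: 01)
Double-and-add from P = (25, 37):
  bit 0 = 0: acc unchanged = O
  bit 1 = 1: acc = O + (9, 0) = (9, 0)

2P = (9, 0)


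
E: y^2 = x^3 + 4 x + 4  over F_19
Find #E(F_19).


For each x in F_19, count y with y^2 = x^3 + 4 x + 4 mod 19:
  x = 0: RHS = 4, y in [2, 17]  -> 2 point(s)
  x = 1: RHS = 9, y in [3, 16]  -> 2 point(s)
  x = 2: RHS = 1, y in [1, 18]  -> 2 point(s)
  x = 3: RHS = 5, y in [9, 10]  -> 2 point(s)
  x = 5: RHS = 16, y in [4, 15]  -> 2 point(s)
  x = 6: RHS = 16, y in [4, 15]  -> 2 point(s)
  x = 8: RHS = 16, y in [4, 15]  -> 2 point(s)
  x = 9: RHS = 9, y in [3, 16]  -> 2 point(s)
  x = 11: RHS = 11, y in [7, 12]  -> 2 point(s)
  x = 13: RHS = 11, y in [7, 12]  -> 2 point(s)
  x = 14: RHS = 11, y in [7, 12]  -> 2 point(s)
  x = 15: RHS = 0, y in [0]  -> 1 point(s)
  x = 17: RHS = 7, y in [8, 11]  -> 2 point(s)
Affine points: 25. Add the point at infinity: total = 26.

#E(F_19) = 26


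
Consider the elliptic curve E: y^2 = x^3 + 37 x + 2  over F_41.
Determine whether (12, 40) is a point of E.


Check whether y^2 = x^3 + 37 x + 2 (mod 41) for (x, y) = (12, 40).
LHS: y^2 = 40^2 mod 41 = 1
RHS: x^3 + 37 x + 2 = 12^3 + 37*12 + 2 mod 41 = 1
LHS = RHS

Yes, on the curve


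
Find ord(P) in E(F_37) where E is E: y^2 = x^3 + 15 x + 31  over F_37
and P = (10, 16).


Compute successive multiples of P until we hit O:
  1P = (10, 16)
  2P = (27, 19)
  3P = (4, 9)
  4P = (11, 26)
  5P = (5, 34)
  6P = (32, 4)
  7P = (6, 2)
  8P = (24, 9)
  ... (continuing to 44P)
  44P = O

ord(P) = 44


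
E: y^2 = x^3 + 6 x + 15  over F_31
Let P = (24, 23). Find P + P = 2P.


Doubling: s = (3 x1^2 + a) / (2 y1)
s = (3*24^2 + 6) / (2*23) mod 31 = 4
x3 = s^2 - 2 x1 mod 31 = 4^2 - 2*24 = 30
y3 = s (x1 - x3) - y1 mod 31 = 4 * (24 - 30) - 23 = 15

2P = (30, 15)


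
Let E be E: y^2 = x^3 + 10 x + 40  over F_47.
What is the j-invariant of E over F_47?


Delta = -16(4 a^3 + 27 b^2) mod 47 = 43
-1728 * (4 a)^3 = -1728 * (4*10)^3 mod 47 = 34
j = 34 * 43^(-1) mod 47 = 15

j = 15 (mod 47)


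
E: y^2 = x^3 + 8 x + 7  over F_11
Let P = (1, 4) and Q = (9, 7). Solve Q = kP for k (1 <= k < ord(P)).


Enumerate multiples of P until we hit Q = (9, 7):
  1P = (1, 4)
  2P = (9, 7)
Match found at i = 2.

k = 2


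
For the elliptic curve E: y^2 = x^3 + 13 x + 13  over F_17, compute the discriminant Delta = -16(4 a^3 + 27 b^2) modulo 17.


4 a^3 + 27 b^2 = 4*13^3 + 27*13^2 = 8788 + 4563 = 13351
Delta = -16 * (13351) = -213616
Delta mod 17 = 6

Delta = 6 (mod 17)


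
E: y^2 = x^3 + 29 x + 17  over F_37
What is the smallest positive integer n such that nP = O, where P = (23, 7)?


Compute successive multiples of P until we hit O:
  1P = (23, 7)
  2P = (31, 21)
  3P = (30, 27)
  4P = (5, 18)
  5P = (12, 13)
  6P = (13, 1)
  7P = (28, 27)
  8P = (2, 3)
  ... (continuing to 40P)
  40P = O

ord(P) = 40


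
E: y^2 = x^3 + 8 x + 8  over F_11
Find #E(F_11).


For each x in F_11, count y with y^2 = x^3 + 8 x + 8 mod 11:
  x = 3: RHS = 4, y in [2, 9]  -> 2 point(s)
  x = 4: RHS = 5, y in [4, 7]  -> 2 point(s)
  x = 7: RHS = 0, y in [0]  -> 1 point(s)
  x = 8: RHS = 1, y in [1, 10]  -> 2 point(s)
Affine points: 7. Add the point at infinity: total = 8.

#E(F_11) = 8


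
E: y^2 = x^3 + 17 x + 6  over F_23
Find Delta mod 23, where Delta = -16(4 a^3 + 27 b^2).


4 a^3 + 27 b^2 = 4*17^3 + 27*6^2 = 19652 + 972 = 20624
Delta = -16 * (20624) = -329984
Delta mod 23 = 20

Delta = 20 (mod 23)


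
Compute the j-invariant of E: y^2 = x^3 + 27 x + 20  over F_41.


Delta = -16(4 a^3 + 27 b^2) mod 41 = 28
-1728 * (4 a)^3 = -1728 * (4*27)^3 mod 41 = 37
j = 37 * 28^(-1) mod 41 = 35

j = 35 (mod 41)


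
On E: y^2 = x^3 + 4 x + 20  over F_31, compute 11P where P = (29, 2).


k = 11 = 1011_2 (binary, LSB first: 1101)
Double-and-add from P = (29, 2):
  bit 0 = 1: acc = O + (29, 2) = (29, 2)
  bit 1 = 1: acc = (29, 2) + (20, 3) = (0, 12)
  bit 2 = 0: acc unchanged = (0, 12)
  bit 3 = 1: acc = (0, 12) + (5, 17) = (27, 23)

11P = (27, 23)


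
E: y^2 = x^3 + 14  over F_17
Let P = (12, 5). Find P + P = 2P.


Doubling: s = (3 x1^2 + a) / (2 y1)
s = (3*12^2 + 0) / (2*5) mod 17 = 16
x3 = s^2 - 2 x1 mod 17 = 16^2 - 2*12 = 11
y3 = s (x1 - x3) - y1 mod 17 = 16 * (12 - 11) - 5 = 11

2P = (11, 11)


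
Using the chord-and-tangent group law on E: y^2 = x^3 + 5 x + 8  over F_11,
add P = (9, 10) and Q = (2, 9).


P != Q, so use the chord formula.
s = (y2 - y1) / (x2 - x1) = (10) / (4) mod 11 = 8
x3 = s^2 - x1 - x2 mod 11 = 8^2 - 9 - 2 = 9
y3 = s (x1 - x3) - y1 mod 11 = 8 * (9 - 9) - 10 = 1

P + Q = (9, 1)


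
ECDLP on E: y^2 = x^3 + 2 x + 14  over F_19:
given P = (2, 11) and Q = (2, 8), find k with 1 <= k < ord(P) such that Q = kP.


Enumerate multiples of P until we hit Q = (2, 8):
  1P = (2, 11)
  2P = (3, 16)
  3P = (1, 13)
  4P = (1, 6)
  5P = (3, 3)
  6P = (2, 8)
Match found at i = 6.

k = 6


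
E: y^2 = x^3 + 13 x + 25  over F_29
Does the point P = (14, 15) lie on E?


Check whether y^2 = x^3 + 13 x + 25 (mod 29) for (x, y) = (14, 15).
LHS: y^2 = 15^2 mod 29 = 22
RHS: x^3 + 13 x + 25 = 14^3 + 13*14 + 25 mod 29 = 22
LHS = RHS

Yes, on the curve


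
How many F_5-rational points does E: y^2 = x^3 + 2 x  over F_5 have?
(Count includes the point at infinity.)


For each x in F_5, count y with y^2 = x^3 + 2 x + 0 mod 5:
  x = 0: RHS = 0, y in [0]  -> 1 point(s)
Affine points: 1. Add the point at infinity: total = 2.

#E(F_5) = 2


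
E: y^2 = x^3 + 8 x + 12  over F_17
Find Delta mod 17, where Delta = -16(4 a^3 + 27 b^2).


4 a^3 + 27 b^2 = 4*8^3 + 27*12^2 = 2048 + 3888 = 5936
Delta = -16 * (5936) = -94976
Delta mod 17 = 3

Delta = 3 (mod 17)


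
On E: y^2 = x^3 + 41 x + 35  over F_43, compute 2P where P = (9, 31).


Doubling: s = (3 x1^2 + a) / (2 y1)
s = (3*9^2 + 41) / (2*31) mod 43 = 24
x3 = s^2 - 2 x1 mod 43 = 24^2 - 2*9 = 42
y3 = s (x1 - x3) - y1 mod 43 = 24 * (9 - 42) - 31 = 37

2P = (42, 37)


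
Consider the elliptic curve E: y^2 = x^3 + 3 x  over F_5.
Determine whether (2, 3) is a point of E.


Check whether y^2 = x^3 + 3 x + 0 (mod 5) for (x, y) = (2, 3).
LHS: y^2 = 3^2 mod 5 = 4
RHS: x^3 + 3 x + 0 = 2^3 + 3*2 + 0 mod 5 = 4
LHS = RHS

Yes, on the curve


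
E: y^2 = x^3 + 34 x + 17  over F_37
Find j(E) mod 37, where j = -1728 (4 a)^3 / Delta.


Delta = -16(4 a^3 + 27 b^2) mod 37 = 16
-1728 * (4 a)^3 = -1728 * (4*34)^3 mod 37 = 10
j = 10 * 16^(-1) mod 37 = 33

j = 33 (mod 37)


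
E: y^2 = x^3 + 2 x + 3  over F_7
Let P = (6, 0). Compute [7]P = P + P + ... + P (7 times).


k = 7 = 111_2 (binary, LSB first: 111)
Double-and-add from P = (6, 0):
  bit 0 = 1: acc = O + (6, 0) = (6, 0)
  bit 1 = 1: acc = (6, 0) + O = (6, 0)
  bit 2 = 1: acc = (6, 0) + O = (6, 0)

7P = (6, 0)


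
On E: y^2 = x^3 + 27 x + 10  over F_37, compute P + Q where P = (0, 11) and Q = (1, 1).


P != Q, so use the chord formula.
s = (y2 - y1) / (x2 - x1) = (27) / (1) mod 37 = 27
x3 = s^2 - x1 - x2 mod 37 = 27^2 - 0 - 1 = 25
y3 = s (x1 - x3) - y1 mod 37 = 27 * (0 - 25) - 11 = 17

P + Q = (25, 17)


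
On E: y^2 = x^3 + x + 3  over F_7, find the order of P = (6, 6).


Compute successive multiples of P until we hit O:
  1P = (6, 6)
  2P = (6, 1)
  3P = O

ord(P) = 3


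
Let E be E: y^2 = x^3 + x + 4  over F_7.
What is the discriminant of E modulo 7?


4 a^3 + 27 b^2 = 4*1^3 + 27*4^2 = 4 + 432 = 436
Delta = -16 * (436) = -6976
Delta mod 7 = 3

Delta = 3 (mod 7)


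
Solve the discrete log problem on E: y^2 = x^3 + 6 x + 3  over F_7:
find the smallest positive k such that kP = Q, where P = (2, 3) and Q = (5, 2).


Enumerate multiples of P until we hit Q = (5, 2):
  1P = (2, 3)
  2P = (5, 2)
Match found at i = 2.

k = 2


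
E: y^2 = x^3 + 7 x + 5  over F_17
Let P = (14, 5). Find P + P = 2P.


Doubling: s = (3 x1^2 + a) / (2 y1)
s = (3*14^2 + 7) / (2*5) mod 17 = 0
x3 = s^2 - 2 x1 mod 17 = 0^2 - 2*14 = 6
y3 = s (x1 - x3) - y1 mod 17 = 0 * (14 - 6) - 5 = 12

2P = (6, 12)


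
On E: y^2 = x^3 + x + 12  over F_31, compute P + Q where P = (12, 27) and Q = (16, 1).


P != Q, so use the chord formula.
s = (y2 - y1) / (x2 - x1) = (5) / (4) mod 31 = 9
x3 = s^2 - x1 - x2 mod 31 = 9^2 - 12 - 16 = 22
y3 = s (x1 - x3) - y1 mod 31 = 9 * (12 - 22) - 27 = 7

P + Q = (22, 7)


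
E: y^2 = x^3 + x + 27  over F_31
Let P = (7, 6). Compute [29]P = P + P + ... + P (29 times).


k = 29 = 11101_2 (binary, LSB first: 10111)
Double-and-add from P = (7, 6):
  bit 0 = 1: acc = O + (7, 6) = (7, 6)
  bit 1 = 0: acc unchanged = (7, 6)
  bit 2 = 1: acc = (7, 6) + (30, 5) = (10, 13)
  bit 3 = 1: acc = (10, 13) + (22, 23) = (4, 23)
  bit 4 = 1: acc = (4, 23) + (20, 24) = (11, 25)

29P = (11, 25)


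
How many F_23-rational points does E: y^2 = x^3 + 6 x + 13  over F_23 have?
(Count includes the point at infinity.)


For each x in F_23, count y with y^2 = x^3 + 6 x + 13 mod 23:
  x = 0: RHS = 13, y in [6, 17]  -> 2 point(s)
  x = 3: RHS = 12, y in [9, 14]  -> 2 point(s)
  x = 4: RHS = 9, y in [3, 20]  -> 2 point(s)
  x = 6: RHS = 12, y in [9, 14]  -> 2 point(s)
  x = 14: RHS = 12, y in [9, 14]  -> 2 point(s)
  x = 21: RHS = 16, y in [4, 19]  -> 2 point(s)
  x = 22: RHS = 6, y in [11, 12]  -> 2 point(s)
Affine points: 14. Add the point at infinity: total = 15.

#E(F_23) = 15


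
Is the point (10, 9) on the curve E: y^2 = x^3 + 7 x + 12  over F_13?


Check whether y^2 = x^3 + 7 x + 12 (mod 13) for (x, y) = (10, 9).
LHS: y^2 = 9^2 mod 13 = 3
RHS: x^3 + 7 x + 12 = 10^3 + 7*10 + 12 mod 13 = 3
LHS = RHS

Yes, on the curve


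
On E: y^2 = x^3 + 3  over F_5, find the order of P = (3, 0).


Compute successive multiples of P until we hit O:
  1P = (3, 0)
  2P = O

ord(P) = 2


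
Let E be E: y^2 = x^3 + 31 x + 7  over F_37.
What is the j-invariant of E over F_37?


Delta = -16(4 a^3 + 27 b^2) mod 37 = 19
-1728 * (4 a)^3 = -1728 * (4*31)^3 mod 37 = 6
j = 6 * 19^(-1) mod 37 = 12

j = 12 (mod 37)


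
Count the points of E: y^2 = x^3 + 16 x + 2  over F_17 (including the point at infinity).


For each x in F_17, count y with y^2 = x^3 + 16 x + 2 mod 17:
  x = 0: RHS = 2, y in [6, 11]  -> 2 point(s)
  x = 1: RHS = 2, y in [6, 11]  -> 2 point(s)
  x = 2: RHS = 8, y in [5, 12]  -> 2 point(s)
  x = 3: RHS = 9, y in [3, 14]  -> 2 point(s)
  x = 6: RHS = 8, y in [5, 12]  -> 2 point(s)
  x = 7: RHS = 15, y in [7, 10]  -> 2 point(s)
  x = 8: RHS = 13, y in [8, 9]  -> 2 point(s)
  x = 9: RHS = 8, y in [5, 12]  -> 2 point(s)
  x = 11: RHS = 13, y in [8, 9]  -> 2 point(s)
  x = 12: RHS = 1, y in [1, 16]  -> 2 point(s)
  x = 15: RHS = 13, y in [8, 9]  -> 2 point(s)
  x = 16: RHS = 2, y in [6, 11]  -> 2 point(s)
Affine points: 24. Add the point at infinity: total = 25.

#E(F_17) = 25


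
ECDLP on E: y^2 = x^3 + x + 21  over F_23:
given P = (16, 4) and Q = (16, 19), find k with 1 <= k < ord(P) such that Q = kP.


Enumerate multiples of P until we hit Q = (16, 19):
  1P = (16, 4)
  2P = (17, 12)
  3P = (8, 14)
  4P = (2, 13)
  5P = (6, 6)
  6P = (13, 0)
  7P = (6, 17)
  8P = (2, 10)
  9P = (8, 9)
  10P = (17, 11)
  11P = (16, 19)
Match found at i = 11.

k = 11


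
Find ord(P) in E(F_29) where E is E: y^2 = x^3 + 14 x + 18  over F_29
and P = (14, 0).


Compute successive multiples of P until we hit O:
  1P = (14, 0)
  2P = O

ord(P) = 2


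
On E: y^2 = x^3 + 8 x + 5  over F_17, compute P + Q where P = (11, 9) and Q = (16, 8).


P != Q, so use the chord formula.
s = (y2 - y1) / (x2 - x1) = (16) / (5) mod 17 = 10
x3 = s^2 - x1 - x2 mod 17 = 10^2 - 11 - 16 = 5
y3 = s (x1 - x3) - y1 mod 17 = 10 * (11 - 5) - 9 = 0

P + Q = (5, 0)


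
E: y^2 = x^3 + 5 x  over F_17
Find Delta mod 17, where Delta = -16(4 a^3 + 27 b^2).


4 a^3 + 27 b^2 = 4*5^3 + 27*0^2 = 500 + 0 = 500
Delta = -16 * (500) = -8000
Delta mod 17 = 7

Delta = 7 (mod 17)


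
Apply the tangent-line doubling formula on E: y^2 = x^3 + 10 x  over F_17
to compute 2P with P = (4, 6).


Doubling: s = (3 x1^2 + a) / (2 y1)
s = (3*4^2 + 10) / (2*6) mod 17 = 2
x3 = s^2 - 2 x1 mod 17 = 2^2 - 2*4 = 13
y3 = s (x1 - x3) - y1 mod 17 = 2 * (4 - 13) - 6 = 10

2P = (13, 10)
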